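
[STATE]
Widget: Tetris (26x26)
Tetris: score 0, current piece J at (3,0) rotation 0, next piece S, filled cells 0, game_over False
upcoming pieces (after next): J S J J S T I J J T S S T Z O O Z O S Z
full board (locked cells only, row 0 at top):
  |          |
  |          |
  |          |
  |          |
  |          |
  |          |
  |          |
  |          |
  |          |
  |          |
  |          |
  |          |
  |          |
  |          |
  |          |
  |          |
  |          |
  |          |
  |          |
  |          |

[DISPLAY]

   █      │Next:          
   ███    │ ░░            
          │░░             
          │               
          │               
          │               
          │Score:         
          │0              
          │               
          │               
          │               
          │               
          │               
          │               
          │               
          │               
          │               
          │               
          │               
          │               
          │               
          │               
          │               
          │               
          │               
          │               


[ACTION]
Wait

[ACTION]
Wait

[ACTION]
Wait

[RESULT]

          │Next:          
          │ ░░            
          │░░             
   █      │               
   ███    │               
          │               
          │Score:         
          │0              
          │               
          │               
          │               
          │               
          │               
          │               
          │               
          │               
          │               
          │               
          │               
          │               
          │               
          │               
          │               
          │               
          │               
          │               


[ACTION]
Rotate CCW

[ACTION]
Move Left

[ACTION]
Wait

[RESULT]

          │Next:          
          │ ░░            
          │░░             
          │               
   █      │               
   █      │               
  ██      │Score:         
          │0              
          │               
          │               
          │               
          │               
          │               
          │               
          │               
          │               
          │               
          │               
          │               
          │               
          │               
          │               
          │               
          │               
          │               
          │               


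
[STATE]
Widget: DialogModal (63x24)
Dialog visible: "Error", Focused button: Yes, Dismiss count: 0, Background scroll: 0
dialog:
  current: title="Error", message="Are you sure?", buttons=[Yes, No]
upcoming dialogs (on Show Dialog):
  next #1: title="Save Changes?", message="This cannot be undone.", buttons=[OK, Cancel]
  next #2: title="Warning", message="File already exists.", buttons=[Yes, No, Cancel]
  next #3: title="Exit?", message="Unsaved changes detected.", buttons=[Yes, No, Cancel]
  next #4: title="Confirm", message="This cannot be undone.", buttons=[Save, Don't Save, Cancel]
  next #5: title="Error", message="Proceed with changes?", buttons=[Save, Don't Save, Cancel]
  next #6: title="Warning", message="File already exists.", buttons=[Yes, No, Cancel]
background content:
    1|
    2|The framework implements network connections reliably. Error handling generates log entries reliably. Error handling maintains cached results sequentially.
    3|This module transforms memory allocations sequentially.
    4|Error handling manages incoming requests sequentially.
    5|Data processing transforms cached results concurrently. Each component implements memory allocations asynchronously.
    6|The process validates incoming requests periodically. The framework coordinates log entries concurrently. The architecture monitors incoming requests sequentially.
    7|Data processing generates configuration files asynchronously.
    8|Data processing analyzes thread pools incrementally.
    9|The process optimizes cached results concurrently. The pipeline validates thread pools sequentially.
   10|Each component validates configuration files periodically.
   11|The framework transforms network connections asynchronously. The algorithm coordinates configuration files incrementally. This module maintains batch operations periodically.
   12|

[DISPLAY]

                                                               
The framework implements network connections reliably. Error ha
This module transforms memory allocations sequentially.        
Error handling manages incoming requests sequentially.         
Data processing transforms cached results concurrently. Each co
The process validates incoming requests periodically. The frame
Data processing generates configuration files asynchronously.  
Data processing analyzes thread pools incrementally.           
The process optimizes cached results concurrently. The pipeline
Each component validate┌───────────────┐iles periodically.     
The framework transform│     Error     │ions asynchronously. Th
                       │ Are you sure? │                       
                       │   [Yes]  No   │                       
                       └───────────────┘                       
                                                               
                                                               
                                                               
                                                               
                                                               
                                                               
                                                               
                                                               
                                                               
                                                               


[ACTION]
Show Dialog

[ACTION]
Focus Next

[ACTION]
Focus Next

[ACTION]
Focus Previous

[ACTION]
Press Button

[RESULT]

                                                               
The framework implements network connections reliably. Error ha
This module transforms memory allocations sequentially.        
Error handling manages incoming requests sequentially.         
Data processing transforms cached results concurrently. Each co
The process validates incoming requests periodically. The frame
Data processing generates configuration files asynchronously.  
Data processing analyzes thread pools incrementally.           
The process optimizes cached results concurrently. The pipeline
Each component validates configuration files periodically.     
The framework transforms network connections asynchronously. Th
                                                               
                                                               
                                                               
                                                               
                                                               
                                                               
                                                               
                                                               
                                                               
                                                               
                                                               
                                                               
                                                               


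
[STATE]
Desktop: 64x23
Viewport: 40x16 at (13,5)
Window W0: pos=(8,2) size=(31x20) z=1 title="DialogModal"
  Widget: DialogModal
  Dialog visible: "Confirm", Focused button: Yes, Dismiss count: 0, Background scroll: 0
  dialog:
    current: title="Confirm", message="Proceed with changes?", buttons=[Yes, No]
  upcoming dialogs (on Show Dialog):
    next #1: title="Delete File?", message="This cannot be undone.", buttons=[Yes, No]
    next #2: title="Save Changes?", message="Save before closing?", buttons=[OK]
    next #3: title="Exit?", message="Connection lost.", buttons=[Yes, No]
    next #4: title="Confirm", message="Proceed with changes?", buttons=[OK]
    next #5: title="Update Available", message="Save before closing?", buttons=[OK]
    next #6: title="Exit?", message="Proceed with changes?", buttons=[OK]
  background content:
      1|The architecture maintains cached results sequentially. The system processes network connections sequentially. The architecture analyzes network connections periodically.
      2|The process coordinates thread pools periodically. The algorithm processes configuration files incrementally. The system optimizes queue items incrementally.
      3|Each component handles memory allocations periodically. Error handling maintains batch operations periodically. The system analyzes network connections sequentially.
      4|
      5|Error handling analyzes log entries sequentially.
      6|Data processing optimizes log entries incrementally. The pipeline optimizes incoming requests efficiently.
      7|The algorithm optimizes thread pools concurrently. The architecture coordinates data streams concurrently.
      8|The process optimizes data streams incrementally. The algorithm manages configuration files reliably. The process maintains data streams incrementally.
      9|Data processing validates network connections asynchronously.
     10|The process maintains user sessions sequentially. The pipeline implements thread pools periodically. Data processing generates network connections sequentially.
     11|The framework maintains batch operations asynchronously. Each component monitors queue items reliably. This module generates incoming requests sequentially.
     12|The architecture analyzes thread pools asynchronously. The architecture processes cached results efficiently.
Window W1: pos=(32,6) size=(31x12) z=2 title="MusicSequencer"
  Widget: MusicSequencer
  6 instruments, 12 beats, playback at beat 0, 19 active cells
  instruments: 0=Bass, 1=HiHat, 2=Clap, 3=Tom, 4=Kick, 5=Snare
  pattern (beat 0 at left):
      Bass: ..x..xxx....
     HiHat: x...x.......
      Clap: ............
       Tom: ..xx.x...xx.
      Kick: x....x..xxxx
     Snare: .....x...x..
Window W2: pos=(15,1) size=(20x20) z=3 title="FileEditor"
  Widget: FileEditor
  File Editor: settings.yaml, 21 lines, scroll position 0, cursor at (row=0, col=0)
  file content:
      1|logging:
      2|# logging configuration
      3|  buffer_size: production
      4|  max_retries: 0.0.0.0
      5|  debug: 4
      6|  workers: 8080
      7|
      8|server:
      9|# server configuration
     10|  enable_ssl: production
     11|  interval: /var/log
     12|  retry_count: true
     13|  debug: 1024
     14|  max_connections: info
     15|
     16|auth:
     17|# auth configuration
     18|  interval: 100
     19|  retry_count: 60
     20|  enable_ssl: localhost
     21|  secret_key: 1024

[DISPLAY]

ar┃# logging configu█┃ ca┃              
pr┃  buffer_size: pr░┃━━━━━━━━━━━━━━━━━━
 c┃  max_retries: 0.░┃usicSequencer     
  ┃  debug: 4       ░┃──────────────────
r ┃  workers: 8080  ░┃    ▼12345678901  
──┃                 ░┃Bass··█··███····  
  ┃server:          ░┃iHat█···█·······  
Pr┃# server configur░┃Clap············  
  ┃  enable_ssl: pro░┃ Tom··██·█···██·  
──┃  interval: /var/░┃Kick█····█··████  
fr┃  retry_count: tr░┃nare·····█···█··  
ar┃  debug: 1024    ░┃                  
  ┃  max_connections░┃━━━━━━━━━━━━━━━━━━
  ┃                 ░┃   ┃              
  ┃auth:            ▼┃   ┃              
  ┗━━━━━━━━━━━━━━━━━━┛   ┃              


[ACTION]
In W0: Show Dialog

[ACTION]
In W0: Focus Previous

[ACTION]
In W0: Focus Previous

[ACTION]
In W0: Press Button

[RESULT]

ar┃# logging configu█┃ ca┃              
pr┃  buffer_size: pr░┃━━━━━━━━━━━━━━━━━━
 c┃  max_retries: 0.░┃usicSequencer     
  ┃  debug: 4       ░┃──────────────────
r ┃  workers: 8080  ░┃    ▼12345678901  
 p┃                 ░┃Bass··█··███····  
al┃server:          ░┃iHat█···█·······  
pr┃# server configur░┃Clap············  
 p┃  enable_ssl: pro░┃ Tom··██·█···██·  
pr┃  interval: /var/░┃Kick█····█··████  
fr┃  retry_count: tr░┃nare·····█···█··  
ar┃  debug: 1024    ░┃                  
  ┃  max_connections░┃━━━━━━━━━━━━━━━━━━
  ┃                 ░┃   ┃              
  ┃auth:            ▼┃   ┃              
  ┗━━━━━━━━━━━━━━━━━━┛   ┃              


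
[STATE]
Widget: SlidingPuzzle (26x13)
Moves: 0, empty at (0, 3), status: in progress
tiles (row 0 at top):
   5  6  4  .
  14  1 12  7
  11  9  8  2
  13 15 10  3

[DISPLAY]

┌────┬────┬────┬────┐     
│  5 │  6 │  4 │    │     
├────┼────┼────┼────┤     
│ 14 │  1 │ 12 │  7 │     
├────┼────┼────┼────┤     
│ 11 │  9 │  8 │  2 │     
├────┼────┼────┼────┤     
│ 13 │ 15 │ 10 │  3 │     
└────┴────┴────┴────┘     
Moves: 0                  
                          
                          
                          


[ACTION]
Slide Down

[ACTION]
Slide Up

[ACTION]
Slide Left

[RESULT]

┌────┬────┬────┬────┐     
│  5 │  6 │  4 │  7 │     
├────┼────┼────┼────┤     
│ 14 │  1 │ 12 │    │     
├────┼────┼────┼────┤     
│ 11 │  9 │  8 │  2 │     
├────┼────┼────┼────┤     
│ 13 │ 15 │ 10 │  3 │     
└────┴────┴────┴────┘     
Moves: 1                  
                          
                          
                          


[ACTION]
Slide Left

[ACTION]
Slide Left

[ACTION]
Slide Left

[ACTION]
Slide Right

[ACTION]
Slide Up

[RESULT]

┌────┬────┬────┬────┐     
│  5 │  6 │  4 │  7 │     
├────┼────┼────┼────┤     
│ 14 │  1 │  8 │ 12 │     
├────┼────┼────┼────┤     
│ 11 │  9 │    │  2 │     
├────┼────┼────┼────┤     
│ 13 │ 15 │ 10 │  3 │     
└────┴────┴────┴────┘     
Moves: 3                  
                          
                          
                          


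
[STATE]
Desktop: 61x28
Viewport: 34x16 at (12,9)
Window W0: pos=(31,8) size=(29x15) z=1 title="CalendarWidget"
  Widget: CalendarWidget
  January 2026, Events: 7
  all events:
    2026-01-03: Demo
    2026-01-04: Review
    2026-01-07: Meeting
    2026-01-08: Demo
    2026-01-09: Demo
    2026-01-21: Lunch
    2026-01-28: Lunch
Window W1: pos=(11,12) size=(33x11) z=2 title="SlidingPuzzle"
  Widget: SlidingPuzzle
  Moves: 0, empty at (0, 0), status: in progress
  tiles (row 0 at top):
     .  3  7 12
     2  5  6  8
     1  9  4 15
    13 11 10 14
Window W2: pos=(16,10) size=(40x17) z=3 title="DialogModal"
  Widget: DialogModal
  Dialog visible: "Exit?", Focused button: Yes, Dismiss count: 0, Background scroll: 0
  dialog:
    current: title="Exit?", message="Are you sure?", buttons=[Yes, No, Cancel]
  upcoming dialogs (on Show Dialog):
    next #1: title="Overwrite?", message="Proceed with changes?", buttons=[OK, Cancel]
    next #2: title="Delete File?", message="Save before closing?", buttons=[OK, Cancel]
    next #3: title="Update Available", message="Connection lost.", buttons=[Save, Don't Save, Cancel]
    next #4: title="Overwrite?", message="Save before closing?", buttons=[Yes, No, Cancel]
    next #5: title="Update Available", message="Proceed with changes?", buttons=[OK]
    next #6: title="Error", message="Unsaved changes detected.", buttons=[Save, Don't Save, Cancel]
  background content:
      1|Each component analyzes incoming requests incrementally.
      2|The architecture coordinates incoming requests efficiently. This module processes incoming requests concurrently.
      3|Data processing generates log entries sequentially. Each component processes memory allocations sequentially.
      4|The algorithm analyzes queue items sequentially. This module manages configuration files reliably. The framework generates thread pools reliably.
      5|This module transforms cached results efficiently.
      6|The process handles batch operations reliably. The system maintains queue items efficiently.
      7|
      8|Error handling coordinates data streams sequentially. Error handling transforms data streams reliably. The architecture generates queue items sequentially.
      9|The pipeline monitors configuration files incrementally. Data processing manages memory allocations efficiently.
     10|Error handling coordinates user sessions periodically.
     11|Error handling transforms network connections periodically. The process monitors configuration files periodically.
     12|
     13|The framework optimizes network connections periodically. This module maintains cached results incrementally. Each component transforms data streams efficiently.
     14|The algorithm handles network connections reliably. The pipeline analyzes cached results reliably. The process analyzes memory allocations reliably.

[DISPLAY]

                   ┃ CalendarWidge
    ┏━━━━━━━━━━━━━━━━━━━━━━━━━━━━━
    ┃ DialogModal                 
━━━━┠─────────────────────────────
 Sli┃Each component analyzes incom
────┃The architecture coordinates 
┌───┃Data processing generates log
│   ┃The algorithm analyzes queue 
├───┃This mo┌─────────────────────
│  2┃The pro│        Exit?        
├───┃       │    Are you sure?    
│  1┃Error h│ [Yes]  No   Cancel  
├───┃The pip└─────────────────────
━━━━┃Error handling coordinates us
    ┃Error handling transforms net
    ┃                             


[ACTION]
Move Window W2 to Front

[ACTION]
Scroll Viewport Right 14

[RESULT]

     ┃ CalendarWidget            ┃
━━━━━━━━━━━━━━━━━━━━━━━━━━━━━┓───┨
dal                          ┃   ┃
─────────────────────────────┨   ┃
onent analyzes incoming reque┃   ┃
tecture coordinates incoming ┃   ┃
essing generates log entries ┃   ┃
ithm analyzes queue items seq┃   ┃
────────────────────┐results ┃   ┃
       Exit?        │ations r┃   ┃
   Are you sure?    │        ┃   ┃
[Yes]  No   Cancel  │a stream┃   ┃
────────────────────┘ation fi┃   ┃
dling coordinates user sessio┃━━━┛
dling transforms network conn┃    
                             ┃    


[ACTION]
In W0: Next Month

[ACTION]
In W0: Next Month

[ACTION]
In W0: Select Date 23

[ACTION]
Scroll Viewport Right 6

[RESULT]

    ┃ CalendarWidget            ┃ 
━━━━━━━━━━━━━━━━━━━━━━━━━━━━┓───┨ 
al                          ┃   ┃ 
────────────────────────────┨   ┃ 
nent analyzes incoming reque┃   ┃ 
ecture coordinates incoming ┃   ┃ 
ssing generates log entries ┃   ┃ 
thm analyzes queue items seq┃   ┃ 
───────────────────┐results ┃   ┃ 
      Exit?        │ations r┃   ┃ 
  Are you sure?    │        ┃   ┃ 
Yes]  No   Cancel  │a stream┃   ┃ 
───────────────────┘ation fi┃   ┃ 
ling coordinates user sessio┃━━━┛ 
ling transforms network conn┃     
                            ┃     


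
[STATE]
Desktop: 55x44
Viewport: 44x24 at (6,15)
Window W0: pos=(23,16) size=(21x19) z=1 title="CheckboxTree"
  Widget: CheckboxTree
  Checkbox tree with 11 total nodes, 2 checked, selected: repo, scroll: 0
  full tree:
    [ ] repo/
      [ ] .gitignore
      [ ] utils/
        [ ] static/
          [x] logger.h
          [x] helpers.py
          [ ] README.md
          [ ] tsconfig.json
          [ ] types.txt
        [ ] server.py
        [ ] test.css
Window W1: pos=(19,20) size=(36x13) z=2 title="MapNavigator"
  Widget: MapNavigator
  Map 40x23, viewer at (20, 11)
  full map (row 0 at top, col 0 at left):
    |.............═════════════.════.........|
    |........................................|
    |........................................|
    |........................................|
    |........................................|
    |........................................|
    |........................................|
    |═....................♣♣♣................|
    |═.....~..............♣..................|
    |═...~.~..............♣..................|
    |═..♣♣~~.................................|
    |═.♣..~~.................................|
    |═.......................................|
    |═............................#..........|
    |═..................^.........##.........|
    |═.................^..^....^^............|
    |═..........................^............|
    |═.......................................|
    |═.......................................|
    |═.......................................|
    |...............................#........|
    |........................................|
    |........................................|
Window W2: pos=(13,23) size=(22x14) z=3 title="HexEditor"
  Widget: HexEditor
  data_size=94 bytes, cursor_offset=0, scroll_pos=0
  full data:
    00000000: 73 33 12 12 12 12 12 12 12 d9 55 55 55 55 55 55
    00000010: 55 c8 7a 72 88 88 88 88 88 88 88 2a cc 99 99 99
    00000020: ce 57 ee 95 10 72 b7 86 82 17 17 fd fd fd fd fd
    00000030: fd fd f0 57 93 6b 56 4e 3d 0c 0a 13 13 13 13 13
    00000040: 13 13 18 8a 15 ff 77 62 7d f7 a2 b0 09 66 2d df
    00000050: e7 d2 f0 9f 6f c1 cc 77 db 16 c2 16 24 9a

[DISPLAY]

                                            
                 ┏━━━━━━━━━━━━━━━━━━━┓      
                 ┃ CheckboxTree      ┃      
                 ┠───────────────────┨      
                 ┃>[-] repo/         ┃      
             ┏━━━━━━━━━━━━━━━━━━━━━━━━━━━━━━
             ┃ MapNavigator                 
             ┠──────────────────────────────
       ┏━━━━━━━━━━━━━━━━━━━━┓...♣♣♣.........
       ┃ HexEditor          ┃...♣...........
       ┠────────────────────┨...♣...........
       ┃00000000  73 33 12 1┃...............
       ┃00000010  55 c8 7a 7┃..@............
       ┃00000020  ce 57 ee 9┃...............
       ┃00000030  fd fd f0 5┃...........#...
       ┃00000040  13 13 18 8┃.^.........##..
       ┃00000050  e7 d2 f0 9┃^..^....^^.....
       ┃                    ┃━━━━━━━━━━━━━━━
       ┃                    ┃        ┃      
       ┃                    ┃━━━━━━━━┛      
       ┃                    ┃               
       ┗━━━━━━━━━━━━━━━━━━━━┛               
                                            
                                            


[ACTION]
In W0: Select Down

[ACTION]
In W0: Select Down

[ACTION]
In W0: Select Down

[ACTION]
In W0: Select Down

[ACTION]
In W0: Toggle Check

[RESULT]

                                            
                 ┏━━━━━━━━━━━━━━━━━━━┓      
                 ┃ CheckboxTree      ┃      
                 ┠───────────────────┨      
                 ┃ [-] repo/         ┃      
             ┏━━━━━━━━━━━━━━━━━━━━━━━━━━━━━━
             ┃ MapNavigator                 
             ┠──────────────────────────────
       ┏━━━━━━━━━━━━━━━━━━━━┓...♣♣♣.........
       ┃ HexEditor          ┃...♣...........
       ┠────────────────────┨...♣...........
       ┃00000000  73 33 12 1┃...............
       ┃00000010  55 c8 7a 7┃..@............
       ┃00000020  ce 57 ee 9┃...............
       ┃00000030  fd fd f0 5┃...........#...
       ┃00000040  13 13 18 8┃.^.........##..
       ┃00000050  e7 d2 f0 9┃^..^....^^.....
       ┃                    ┃━━━━━━━━━━━━━━━
       ┃                    ┃        ┃      
       ┃                    ┃━━━━━━━━┛      
       ┃                    ┃               
       ┗━━━━━━━━━━━━━━━━━━━━┛               
                                            
                                            


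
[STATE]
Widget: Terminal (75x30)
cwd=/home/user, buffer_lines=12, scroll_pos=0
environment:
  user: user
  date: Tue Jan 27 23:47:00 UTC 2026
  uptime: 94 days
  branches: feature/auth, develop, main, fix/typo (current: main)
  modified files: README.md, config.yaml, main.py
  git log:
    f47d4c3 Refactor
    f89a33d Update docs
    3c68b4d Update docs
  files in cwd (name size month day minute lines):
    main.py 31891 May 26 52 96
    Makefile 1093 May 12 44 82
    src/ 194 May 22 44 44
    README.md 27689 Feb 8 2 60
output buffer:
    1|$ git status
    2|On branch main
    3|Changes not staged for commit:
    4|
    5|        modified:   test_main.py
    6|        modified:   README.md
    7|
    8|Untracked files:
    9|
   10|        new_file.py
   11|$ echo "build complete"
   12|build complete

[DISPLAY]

$ git status                                                               
On branch main                                                             
Changes not staged for commit:                                             
                                                                           
        modified:   test_main.py                                           
        modified:   README.md                                              
                                                                           
Untracked files:                                                           
                                                                           
        new_file.py                                                        
$ echo "build complete"                                                    
build complete                                                             
$ █                                                                        
                                                                           
                                                                           
                                                                           
                                                                           
                                                                           
                                                                           
                                                                           
                                                                           
                                                                           
                                                                           
                                                                           
                                                                           
                                                                           
                                                                           
                                                                           
                                                                           
                                                                           


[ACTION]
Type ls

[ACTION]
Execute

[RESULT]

$ git status                                                               
On branch main                                                             
Changes not staged for commit:                                             
                                                                           
        modified:   test_main.py                                           
        modified:   README.md                                              
                                                                           
Untracked files:                                                           
                                                                           
        new_file.py                                                        
$ echo "build complete"                                                    
build complete                                                             
$ ls                                                                       
main.py  Makefile  src/  README.md                                         
$ █                                                                        
                                                                           
                                                                           
                                                                           
                                                                           
                                                                           
                                                                           
                                                                           
                                                                           
                                                                           
                                                                           
                                                                           
                                                                           
                                                                           
                                                                           
                                                                           


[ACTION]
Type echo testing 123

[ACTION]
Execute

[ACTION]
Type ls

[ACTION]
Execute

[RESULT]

$ git status                                                               
On branch main                                                             
Changes not staged for commit:                                             
                                                                           
        modified:   test_main.py                                           
        modified:   README.md                                              
                                                                           
Untracked files:                                                           
                                                                           
        new_file.py                                                        
$ echo "build complete"                                                    
build complete                                                             
$ ls                                                                       
main.py  Makefile  src/  README.md                                         
$ echo testing 123                                                         
testing 123                                                                
$ ls                                                                       
main.py  Makefile  src/  README.md                                         
$ █                                                                        
                                                                           
                                                                           
                                                                           
                                                                           
                                                                           
                                                                           
                                                                           
                                                                           
                                                                           
                                                                           
                                                                           


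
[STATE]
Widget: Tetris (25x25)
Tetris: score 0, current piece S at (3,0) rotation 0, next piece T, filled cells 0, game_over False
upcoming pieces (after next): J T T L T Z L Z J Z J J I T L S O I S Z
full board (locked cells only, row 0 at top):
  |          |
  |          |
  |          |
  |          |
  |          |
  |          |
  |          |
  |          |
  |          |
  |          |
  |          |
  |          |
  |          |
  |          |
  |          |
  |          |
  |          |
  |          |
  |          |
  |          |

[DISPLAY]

    ░░    │Next:         
   ░░     │ ▒            
          │▒▒▒           
          │              
          │              
          │              
          │Score:        
          │0             
          │              
          │              
          │              
          │              
          │              
          │              
          │              
          │              
          │              
          │              
          │              
          │              
          │              
          │              
          │              
          │              
          │              


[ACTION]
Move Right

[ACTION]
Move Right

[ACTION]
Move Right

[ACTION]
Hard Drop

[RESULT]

    ▒     │Next:         
   ▒▒▒    │█             
          │███           
          │              
          │              
          │              
          │Score:        
          │0             
          │              
          │              
          │              
          │              
          │              
          │              
          │              
          │              
          │              
          │              
       ░░ │              
      ░░  │              
          │              
          │              
          │              
          │              
          │              


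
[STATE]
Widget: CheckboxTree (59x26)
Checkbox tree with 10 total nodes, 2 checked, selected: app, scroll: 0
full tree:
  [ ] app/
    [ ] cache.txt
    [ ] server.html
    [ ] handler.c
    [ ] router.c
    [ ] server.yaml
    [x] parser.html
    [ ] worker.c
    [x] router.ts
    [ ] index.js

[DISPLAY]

>[-] app/                                                  
   [ ] cache.txt                                           
   [ ] server.html                                         
   [ ] handler.c                                           
   [ ] router.c                                            
   [ ] server.yaml                                         
   [x] parser.html                                         
   [ ] worker.c                                            
   [x] router.ts                                           
   [ ] index.js                                            
                                                           
                                                           
                                                           
                                                           
                                                           
                                                           
                                                           
                                                           
                                                           
                                                           
                                                           
                                                           
                                                           
                                                           
                                                           
                                                           


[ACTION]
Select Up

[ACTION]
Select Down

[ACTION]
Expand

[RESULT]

 [-] app/                                                  
>  [ ] cache.txt                                           
   [ ] server.html                                         
   [ ] handler.c                                           
   [ ] router.c                                            
   [ ] server.yaml                                         
   [x] parser.html                                         
   [ ] worker.c                                            
   [x] router.ts                                           
   [ ] index.js                                            
                                                           
                                                           
                                                           
                                                           
                                                           
                                                           
                                                           
                                                           
                                                           
                                                           
                                                           
                                                           
                                                           
                                                           
                                                           
                                                           


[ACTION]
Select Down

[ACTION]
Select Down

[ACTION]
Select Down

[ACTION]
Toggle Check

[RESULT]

 [-] app/                                                  
   [ ] cache.txt                                           
   [ ] server.html                                         
   [ ] handler.c                                           
>  [x] router.c                                            
   [ ] server.yaml                                         
   [x] parser.html                                         
   [ ] worker.c                                            
   [x] router.ts                                           
   [ ] index.js                                            
                                                           
                                                           
                                                           
                                                           
                                                           
                                                           
                                                           
                                                           
                                                           
                                                           
                                                           
                                                           
                                                           
                                                           
                                                           
                                                           
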